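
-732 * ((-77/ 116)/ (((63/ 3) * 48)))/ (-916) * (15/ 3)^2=-16775/1275072 = -0.01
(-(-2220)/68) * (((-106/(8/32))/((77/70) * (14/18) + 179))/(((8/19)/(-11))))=553296150/275179 = 2010.68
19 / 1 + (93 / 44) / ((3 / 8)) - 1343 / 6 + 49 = -9913/66 = -150.20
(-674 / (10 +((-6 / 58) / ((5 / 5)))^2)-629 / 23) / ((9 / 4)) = -24443644/580911 = -42.08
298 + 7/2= 603/2 = 301.50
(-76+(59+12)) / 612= -5/612 = -0.01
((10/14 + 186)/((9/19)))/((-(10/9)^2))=-223497/700 = -319.28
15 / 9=5/3 = 1.67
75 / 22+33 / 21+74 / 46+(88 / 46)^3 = 25464667/1873718 = 13.59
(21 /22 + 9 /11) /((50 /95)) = 741/220 = 3.37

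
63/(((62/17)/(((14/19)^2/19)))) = 104958/212629 = 0.49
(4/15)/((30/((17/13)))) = 0.01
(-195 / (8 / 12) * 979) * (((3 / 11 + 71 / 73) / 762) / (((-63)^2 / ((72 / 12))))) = -2892500/4088511 = -0.71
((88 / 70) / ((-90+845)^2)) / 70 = 22/698280625 = 0.00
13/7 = 1.86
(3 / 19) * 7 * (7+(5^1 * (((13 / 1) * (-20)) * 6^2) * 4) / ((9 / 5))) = -114939.63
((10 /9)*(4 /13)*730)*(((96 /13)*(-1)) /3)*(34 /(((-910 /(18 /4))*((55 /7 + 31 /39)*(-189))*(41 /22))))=-17473280/515538387 = -0.03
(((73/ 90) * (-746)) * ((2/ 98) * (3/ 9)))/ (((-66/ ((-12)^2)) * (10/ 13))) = 1415908/121275 = 11.68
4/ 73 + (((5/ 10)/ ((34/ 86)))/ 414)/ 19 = 1072915/19523412 = 0.05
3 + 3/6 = 7/2 = 3.50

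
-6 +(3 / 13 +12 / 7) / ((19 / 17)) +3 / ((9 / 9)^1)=-2178/1729 = -1.26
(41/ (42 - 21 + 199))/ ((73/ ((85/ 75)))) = 697/240900 = 0.00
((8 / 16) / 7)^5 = 1/537824 = 0.00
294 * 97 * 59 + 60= 1682622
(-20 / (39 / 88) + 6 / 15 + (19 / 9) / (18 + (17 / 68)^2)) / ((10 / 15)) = -3771107/56355 = -66.92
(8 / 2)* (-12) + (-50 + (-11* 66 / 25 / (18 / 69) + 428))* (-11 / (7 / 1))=-467.07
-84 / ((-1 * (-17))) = -84/17 = -4.94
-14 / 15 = -0.93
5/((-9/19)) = -95/9 = -10.56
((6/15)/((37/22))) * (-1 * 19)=-836/185 = -4.52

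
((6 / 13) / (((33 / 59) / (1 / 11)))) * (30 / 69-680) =-1844340/36179 = -50.98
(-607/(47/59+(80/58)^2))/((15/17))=-512018461/2008905 = -254.87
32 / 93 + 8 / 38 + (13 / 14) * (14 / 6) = 9617/3534 = 2.72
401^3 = 64481201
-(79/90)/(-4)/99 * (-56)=-553/4455 = -0.12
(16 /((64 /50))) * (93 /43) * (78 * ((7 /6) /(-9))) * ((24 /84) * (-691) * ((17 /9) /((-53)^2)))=36.29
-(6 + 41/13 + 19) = -366/13 = -28.15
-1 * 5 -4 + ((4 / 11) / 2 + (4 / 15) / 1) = -1411/165 = -8.55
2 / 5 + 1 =7/5 = 1.40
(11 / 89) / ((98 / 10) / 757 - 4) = -41635/1343099 = -0.03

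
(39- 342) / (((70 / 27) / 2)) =-8181/35 = -233.74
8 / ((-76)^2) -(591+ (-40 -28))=-523.00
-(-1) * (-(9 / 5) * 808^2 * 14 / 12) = -6855072/5 = -1371014.40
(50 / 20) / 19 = 5/38 = 0.13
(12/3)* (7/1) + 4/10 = 142/5 = 28.40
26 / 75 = 0.35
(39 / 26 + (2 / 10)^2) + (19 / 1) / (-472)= 17697/11800 = 1.50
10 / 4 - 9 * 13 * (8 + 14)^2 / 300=-9313/50 = -186.26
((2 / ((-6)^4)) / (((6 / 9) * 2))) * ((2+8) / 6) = 5/2592 = 0.00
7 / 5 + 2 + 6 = 47/5 = 9.40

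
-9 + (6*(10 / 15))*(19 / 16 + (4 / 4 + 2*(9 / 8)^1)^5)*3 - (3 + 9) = 1112151/256 = 4344.34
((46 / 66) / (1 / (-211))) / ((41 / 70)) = -339710/1353 = -251.08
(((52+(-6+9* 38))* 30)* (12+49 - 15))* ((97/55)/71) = 10387536/781 = 13300.30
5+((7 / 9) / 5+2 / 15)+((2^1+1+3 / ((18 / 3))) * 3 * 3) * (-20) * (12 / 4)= -84812/45 = -1884.71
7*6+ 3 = 45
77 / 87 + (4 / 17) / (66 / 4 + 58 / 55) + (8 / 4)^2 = 13989755/2855949 = 4.90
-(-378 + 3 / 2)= 753/2 = 376.50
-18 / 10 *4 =-36/5 = -7.20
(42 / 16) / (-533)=-21/4264 = 0.00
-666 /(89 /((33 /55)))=-1998/445 = -4.49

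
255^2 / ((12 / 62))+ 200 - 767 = 670791/2 = 335395.50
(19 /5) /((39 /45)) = 4.38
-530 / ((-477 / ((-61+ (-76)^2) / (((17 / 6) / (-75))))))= -2857500/17 = -168088.24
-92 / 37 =-2.49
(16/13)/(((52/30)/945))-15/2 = 224265/338 = 663.51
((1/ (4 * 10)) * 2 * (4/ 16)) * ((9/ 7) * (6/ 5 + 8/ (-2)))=-9/200 = -0.04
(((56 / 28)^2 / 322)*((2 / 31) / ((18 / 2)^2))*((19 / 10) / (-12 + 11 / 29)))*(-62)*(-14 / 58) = -76/3139155 = 0.00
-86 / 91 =-0.95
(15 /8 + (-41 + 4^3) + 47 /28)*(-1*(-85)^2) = -10743575/56 = -191849.55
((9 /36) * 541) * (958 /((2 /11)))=712632.25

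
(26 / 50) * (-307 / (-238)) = 0.67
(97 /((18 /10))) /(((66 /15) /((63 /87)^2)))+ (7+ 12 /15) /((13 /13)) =1315703/92510 = 14.22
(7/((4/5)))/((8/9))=315/32 = 9.84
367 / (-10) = -367/10 = -36.70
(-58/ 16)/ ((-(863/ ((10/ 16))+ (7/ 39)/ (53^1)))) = 299715/114164824 = 0.00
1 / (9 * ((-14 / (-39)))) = 13/42 = 0.31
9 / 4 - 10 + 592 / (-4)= -623/4 = -155.75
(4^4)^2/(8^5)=2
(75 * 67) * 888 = 4462200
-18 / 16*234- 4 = -267.25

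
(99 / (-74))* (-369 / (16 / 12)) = 109593/296 = 370.25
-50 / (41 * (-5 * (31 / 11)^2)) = 1210/39401 = 0.03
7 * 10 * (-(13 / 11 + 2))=-2450/11 = -222.73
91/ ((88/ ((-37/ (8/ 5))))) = -16835/704 = -23.91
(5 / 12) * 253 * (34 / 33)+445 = 553.61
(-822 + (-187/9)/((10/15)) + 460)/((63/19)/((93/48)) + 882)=-198493/446148 = -0.44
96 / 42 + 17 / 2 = 151/14 = 10.79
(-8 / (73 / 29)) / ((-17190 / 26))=3016/627435 = 0.00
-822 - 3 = -825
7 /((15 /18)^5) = 54432/3125 = 17.42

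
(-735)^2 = 540225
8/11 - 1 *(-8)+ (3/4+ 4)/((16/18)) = 4953/352 = 14.07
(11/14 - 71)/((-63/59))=57997/882 = 65.76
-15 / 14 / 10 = -3/28 = -0.11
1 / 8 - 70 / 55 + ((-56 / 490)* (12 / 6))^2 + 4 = 313107/107800 = 2.90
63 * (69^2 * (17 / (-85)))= -299943/5 = -59988.60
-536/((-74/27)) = 7236/37 = 195.57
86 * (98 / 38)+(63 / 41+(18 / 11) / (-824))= 788429561/3530428 = 223.32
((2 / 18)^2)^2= 1/6561 = 0.00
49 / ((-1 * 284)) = -49/284 = -0.17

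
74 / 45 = 1.64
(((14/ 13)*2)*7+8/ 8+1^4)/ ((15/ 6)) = 444/65 = 6.83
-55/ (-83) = 55/83 = 0.66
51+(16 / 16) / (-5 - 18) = 1172/23 = 50.96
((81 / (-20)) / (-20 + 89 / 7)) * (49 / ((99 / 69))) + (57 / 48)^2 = 4881599/239360 = 20.39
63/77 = 0.82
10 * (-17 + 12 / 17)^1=-2770/17 = -162.94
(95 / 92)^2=9025/8464 = 1.07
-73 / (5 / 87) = -6351/5 = -1270.20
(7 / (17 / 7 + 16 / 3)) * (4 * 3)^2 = 21168/163 = 129.87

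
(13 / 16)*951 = 772.69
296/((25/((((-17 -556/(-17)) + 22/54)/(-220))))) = -547304/631125 = -0.87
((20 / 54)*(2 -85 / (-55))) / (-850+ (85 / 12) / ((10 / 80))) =-13/7854 = 0.00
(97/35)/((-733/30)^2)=17460/3761023 = 0.00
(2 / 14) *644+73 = 165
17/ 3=5.67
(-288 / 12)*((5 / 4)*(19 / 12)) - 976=-2047/2 = -1023.50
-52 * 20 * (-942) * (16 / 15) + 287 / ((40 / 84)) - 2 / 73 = 1045594.67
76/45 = 1.69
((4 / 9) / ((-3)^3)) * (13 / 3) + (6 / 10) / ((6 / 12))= 4114/3645 = 1.13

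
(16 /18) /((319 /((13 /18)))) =52/25839 = 0.00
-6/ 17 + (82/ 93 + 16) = 26132/1581 = 16.53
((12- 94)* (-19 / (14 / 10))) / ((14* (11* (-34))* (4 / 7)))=-3895/10472 = -0.37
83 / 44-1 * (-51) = 2327/44 = 52.89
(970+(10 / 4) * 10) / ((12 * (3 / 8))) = 1990/9 = 221.11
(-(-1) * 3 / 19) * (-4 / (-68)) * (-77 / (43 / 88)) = -1.46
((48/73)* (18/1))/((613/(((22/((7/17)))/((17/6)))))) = 114048/313243 = 0.36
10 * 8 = 80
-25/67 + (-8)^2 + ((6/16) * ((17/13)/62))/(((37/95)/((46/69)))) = 508632949/7992296 = 63.64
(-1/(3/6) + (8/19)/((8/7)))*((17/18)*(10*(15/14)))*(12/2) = -13175/133 = -99.06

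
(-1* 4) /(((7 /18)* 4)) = -18/7 = -2.57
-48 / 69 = -0.70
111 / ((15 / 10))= 74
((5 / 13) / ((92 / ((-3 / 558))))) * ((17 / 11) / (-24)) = 85/58728384 = 0.00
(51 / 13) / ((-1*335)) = -51/4355 = -0.01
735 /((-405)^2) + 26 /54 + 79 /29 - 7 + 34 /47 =-45704288/14904405 = -3.07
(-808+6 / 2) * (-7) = 5635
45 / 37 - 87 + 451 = 13513/37 = 365.22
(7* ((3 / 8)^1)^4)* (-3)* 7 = -2.91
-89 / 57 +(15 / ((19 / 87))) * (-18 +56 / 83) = -5637157/4731 = -1191.54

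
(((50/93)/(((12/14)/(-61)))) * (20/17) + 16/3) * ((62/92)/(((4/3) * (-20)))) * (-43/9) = -2023193/422280 = -4.79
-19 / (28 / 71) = -1349/28 = -48.18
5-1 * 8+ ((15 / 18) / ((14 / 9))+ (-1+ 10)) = 183/28 = 6.54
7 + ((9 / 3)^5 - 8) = 242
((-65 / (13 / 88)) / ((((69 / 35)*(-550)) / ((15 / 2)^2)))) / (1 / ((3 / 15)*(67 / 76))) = 7035/1748 = 4.02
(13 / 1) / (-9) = -13/9 = -1.44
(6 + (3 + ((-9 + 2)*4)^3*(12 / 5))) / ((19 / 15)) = -41586.16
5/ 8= 0.62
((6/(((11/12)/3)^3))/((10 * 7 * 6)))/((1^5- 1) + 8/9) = 26244/46585 = 0.56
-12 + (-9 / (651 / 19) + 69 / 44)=-102111/9548 = -10.69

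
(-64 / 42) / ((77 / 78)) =-832/539 = -1.54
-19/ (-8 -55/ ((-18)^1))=342/89 = 3.84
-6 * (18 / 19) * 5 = -540/19 = -28.42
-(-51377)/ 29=1771.62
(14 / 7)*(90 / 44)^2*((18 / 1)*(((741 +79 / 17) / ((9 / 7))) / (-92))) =-44920575/47311 = -949.47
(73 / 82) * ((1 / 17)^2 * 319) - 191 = -4503031/23698 = -190.02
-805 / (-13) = 805/13 = 61.92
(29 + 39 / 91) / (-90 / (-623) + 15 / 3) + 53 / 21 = 554879/67305 = 8.24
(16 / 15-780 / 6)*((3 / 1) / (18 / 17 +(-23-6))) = 32878/2375 = 13.84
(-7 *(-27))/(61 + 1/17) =1071/346 = 3.10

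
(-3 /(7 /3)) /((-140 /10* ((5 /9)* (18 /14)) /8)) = 36/35 = 1.03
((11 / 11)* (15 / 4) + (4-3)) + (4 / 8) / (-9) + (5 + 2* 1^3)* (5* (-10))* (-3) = 37969/36 = 1054.69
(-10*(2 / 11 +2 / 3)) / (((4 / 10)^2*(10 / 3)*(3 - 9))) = 175/66 = 2.65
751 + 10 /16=6013/8 = 751.62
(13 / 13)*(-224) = -224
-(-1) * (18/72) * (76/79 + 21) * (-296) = -128390/79 = -1625.19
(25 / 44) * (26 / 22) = 325/484 = 0.67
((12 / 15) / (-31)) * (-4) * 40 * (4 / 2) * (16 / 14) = 9.44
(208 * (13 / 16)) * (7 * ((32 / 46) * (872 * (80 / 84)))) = 47157760/69 = 683445.80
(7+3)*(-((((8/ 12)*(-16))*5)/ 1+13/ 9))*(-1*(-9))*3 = 14010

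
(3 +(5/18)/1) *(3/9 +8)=1475/54 = 27.31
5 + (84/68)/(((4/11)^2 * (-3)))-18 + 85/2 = 7177/272 = 26.39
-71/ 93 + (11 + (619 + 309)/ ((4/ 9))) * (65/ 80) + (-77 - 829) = 798.67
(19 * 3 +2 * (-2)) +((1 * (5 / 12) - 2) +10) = 737/12 = 61.42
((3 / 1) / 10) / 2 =3/20 = 0.15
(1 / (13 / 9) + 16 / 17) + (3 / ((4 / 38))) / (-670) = 471143/296140 = 1.59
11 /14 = 0.79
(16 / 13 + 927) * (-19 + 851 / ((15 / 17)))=171134194/195 = 877611.25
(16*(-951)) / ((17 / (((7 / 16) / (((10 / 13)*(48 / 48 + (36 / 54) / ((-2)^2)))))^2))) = -1446471/6800 = -212.72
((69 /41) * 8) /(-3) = -184/41 = -4.49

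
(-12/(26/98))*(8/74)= -2352/481 = -4.89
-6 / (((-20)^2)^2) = -3/80000 = 0.00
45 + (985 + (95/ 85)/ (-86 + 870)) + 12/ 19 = 260989257/253232 = 1030.63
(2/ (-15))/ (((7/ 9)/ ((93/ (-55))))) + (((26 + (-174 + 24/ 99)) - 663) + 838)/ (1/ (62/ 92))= 4954079/265650 = 18.65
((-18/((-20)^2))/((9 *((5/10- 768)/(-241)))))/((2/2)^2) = -241/153500 = 0.00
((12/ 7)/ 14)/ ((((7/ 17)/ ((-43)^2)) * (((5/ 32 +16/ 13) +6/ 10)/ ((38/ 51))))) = 292289920/1417619 = 206.18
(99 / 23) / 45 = 11/115 = 0.10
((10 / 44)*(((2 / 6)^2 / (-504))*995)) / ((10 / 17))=-16915/199584 = -0.08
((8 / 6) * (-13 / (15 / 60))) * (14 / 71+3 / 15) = -9776/355 = -27.54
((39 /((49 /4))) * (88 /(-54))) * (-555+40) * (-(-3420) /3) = 447761600/147 = 3045997.28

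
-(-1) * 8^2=64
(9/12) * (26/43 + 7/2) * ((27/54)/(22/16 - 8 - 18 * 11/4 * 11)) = -1059/379174 = 0.00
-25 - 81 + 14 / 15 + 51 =-811/15 = -54.07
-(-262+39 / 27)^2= -5499025/81 = -67889.20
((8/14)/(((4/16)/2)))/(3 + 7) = 16/35 = 0.46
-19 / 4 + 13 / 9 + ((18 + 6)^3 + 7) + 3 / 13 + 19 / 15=32360309/2340 = 13829.19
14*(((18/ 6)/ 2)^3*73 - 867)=-34755/4 = -8688.75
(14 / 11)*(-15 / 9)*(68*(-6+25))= -90440/33 = -2740.61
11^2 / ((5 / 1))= 121/5 = 24.20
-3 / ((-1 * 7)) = 3/7 = 0.43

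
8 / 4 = 2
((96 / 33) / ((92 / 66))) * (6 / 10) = 144/115 = 1.25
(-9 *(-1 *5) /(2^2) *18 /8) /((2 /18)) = 3645/16 = 227.81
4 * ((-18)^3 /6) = -3888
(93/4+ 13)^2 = 1314.06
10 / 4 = 5/2 = 2.50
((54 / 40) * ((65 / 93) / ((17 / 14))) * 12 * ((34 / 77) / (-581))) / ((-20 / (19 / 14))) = 6669/13868470 = 0.00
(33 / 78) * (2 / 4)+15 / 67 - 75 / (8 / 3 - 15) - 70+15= -6249911/128908 = -48.48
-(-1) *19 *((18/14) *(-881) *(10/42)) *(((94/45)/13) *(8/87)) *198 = -276930016/18473 = -14991.07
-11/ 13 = -0.85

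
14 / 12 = 7/6 = 1.17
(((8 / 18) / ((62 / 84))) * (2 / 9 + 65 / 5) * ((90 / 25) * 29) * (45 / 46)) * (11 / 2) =3188724/713 = 4472.26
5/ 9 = 0.56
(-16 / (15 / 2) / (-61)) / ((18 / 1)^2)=8/74115 = 0.00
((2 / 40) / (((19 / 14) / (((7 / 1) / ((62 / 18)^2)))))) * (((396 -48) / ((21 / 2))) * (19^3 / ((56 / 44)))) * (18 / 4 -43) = -718246683/4805 = -149479.02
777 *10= 7770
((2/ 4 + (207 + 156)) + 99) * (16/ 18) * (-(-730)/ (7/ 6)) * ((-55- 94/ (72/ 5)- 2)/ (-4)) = 772148375/189 = 4085441.14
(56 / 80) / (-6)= -7/60 = -0.12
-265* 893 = -236645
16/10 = 8/5 = 1.60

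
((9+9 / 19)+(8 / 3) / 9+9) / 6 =9629/3078 = 3.13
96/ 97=0.99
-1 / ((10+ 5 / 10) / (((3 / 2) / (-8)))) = 1/56 = 0.02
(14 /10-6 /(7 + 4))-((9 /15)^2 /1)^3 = 138856/171875 = 0.81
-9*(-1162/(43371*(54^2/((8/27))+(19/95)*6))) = 1660/67759959 = 0.00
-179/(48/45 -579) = 2685/8669 = 0.31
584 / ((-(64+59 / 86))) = -50224/5563 = -9.03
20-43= -23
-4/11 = -0.36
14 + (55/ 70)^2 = 2865/196 = 14.62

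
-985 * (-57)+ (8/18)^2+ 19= 4549300/81 = 56164.20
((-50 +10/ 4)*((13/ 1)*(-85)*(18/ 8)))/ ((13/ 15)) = 1090125/8 = 136265.62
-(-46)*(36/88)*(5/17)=1035/187 = 5.53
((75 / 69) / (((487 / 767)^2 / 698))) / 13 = 789664850/5454887 = 144.76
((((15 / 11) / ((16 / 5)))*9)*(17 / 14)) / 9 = 1275/2464 = 0.52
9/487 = 0.02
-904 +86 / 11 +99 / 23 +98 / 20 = -2244053/2530 = -886.98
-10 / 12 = -5/6 = -0.83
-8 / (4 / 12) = -24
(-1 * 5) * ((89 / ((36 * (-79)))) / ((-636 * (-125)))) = 89/45219600 = 0.00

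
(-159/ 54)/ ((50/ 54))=-159/50 = -3.18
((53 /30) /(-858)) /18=-53/463320 = 0.00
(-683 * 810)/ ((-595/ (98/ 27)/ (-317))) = -18186924/17 = -1069819.06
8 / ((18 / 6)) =8/3 = 2.67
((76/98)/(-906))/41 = -19/910077 = 0.00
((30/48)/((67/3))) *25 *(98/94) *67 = 18375/376 = 48.87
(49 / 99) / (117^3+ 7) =49/158560380 = 0.00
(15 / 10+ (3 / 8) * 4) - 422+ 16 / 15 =-6269/15 = -417.93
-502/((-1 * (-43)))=-502/43 = -11.67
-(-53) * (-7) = -371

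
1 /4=0.25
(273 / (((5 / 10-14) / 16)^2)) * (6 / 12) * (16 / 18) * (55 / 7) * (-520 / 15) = -304578560/6561 = -46422.58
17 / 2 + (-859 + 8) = -1685/2 = -842.50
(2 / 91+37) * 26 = 6738/7 = 962.57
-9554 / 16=-4777/8 = -597.12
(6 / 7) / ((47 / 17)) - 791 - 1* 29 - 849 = -548999/329 = -1668.69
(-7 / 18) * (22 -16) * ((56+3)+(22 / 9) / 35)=-137.83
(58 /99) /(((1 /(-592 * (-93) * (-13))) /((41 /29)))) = -19563232/33 = -592825.21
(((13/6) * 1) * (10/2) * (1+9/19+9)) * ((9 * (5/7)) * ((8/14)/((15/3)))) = 77610/931 = 83.36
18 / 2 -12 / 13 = 105/13 = 8.08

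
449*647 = 290503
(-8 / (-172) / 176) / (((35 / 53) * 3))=53/397320 = 0.00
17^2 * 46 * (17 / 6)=112999/3 = 37666.33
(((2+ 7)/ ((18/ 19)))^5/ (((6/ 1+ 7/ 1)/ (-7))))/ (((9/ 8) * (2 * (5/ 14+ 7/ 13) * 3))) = -121328851/17604 = -6892.12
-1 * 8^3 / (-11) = 512/11 = 46.55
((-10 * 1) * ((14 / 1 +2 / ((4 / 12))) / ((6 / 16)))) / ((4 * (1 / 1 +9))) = -40/3 = -13.33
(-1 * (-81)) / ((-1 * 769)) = -81/769 = -0.11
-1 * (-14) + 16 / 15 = 226/15 = 15.07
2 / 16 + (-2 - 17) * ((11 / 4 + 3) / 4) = -27.19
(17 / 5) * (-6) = -102/5 = -20.40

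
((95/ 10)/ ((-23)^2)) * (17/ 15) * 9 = 969/5290 = 0.18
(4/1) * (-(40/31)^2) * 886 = -5670400/961 = -5900.52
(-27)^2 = 729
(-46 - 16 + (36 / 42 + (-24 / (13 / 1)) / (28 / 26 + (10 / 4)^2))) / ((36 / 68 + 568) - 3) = -463930/4273423 = -0.11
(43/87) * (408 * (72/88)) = 52632/319 = 164.99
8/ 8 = 1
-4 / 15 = -0.27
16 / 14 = 8/7 = 1.14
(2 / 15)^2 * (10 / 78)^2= 4/13689 = 0.00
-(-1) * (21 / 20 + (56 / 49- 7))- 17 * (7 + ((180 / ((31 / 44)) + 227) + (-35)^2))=-126515483/4340 = -29151.03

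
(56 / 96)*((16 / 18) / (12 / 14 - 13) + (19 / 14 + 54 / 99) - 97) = -11212049/201960 = -55.52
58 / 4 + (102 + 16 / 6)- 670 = -3305/6 = -550.83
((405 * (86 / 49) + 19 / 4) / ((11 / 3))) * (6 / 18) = 140251/2156 = 65.05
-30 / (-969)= 10/323 = 0.03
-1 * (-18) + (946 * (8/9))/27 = 49.14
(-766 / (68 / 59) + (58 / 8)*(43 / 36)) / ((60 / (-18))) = 321157/1632 = 196.79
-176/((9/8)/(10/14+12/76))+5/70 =-326485/2394 = -136.38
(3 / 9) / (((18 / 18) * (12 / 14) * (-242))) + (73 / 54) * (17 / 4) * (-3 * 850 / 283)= -31910203/616374 = -51.77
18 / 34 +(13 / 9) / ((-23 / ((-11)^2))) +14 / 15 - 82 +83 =-90373/17595 = -5.14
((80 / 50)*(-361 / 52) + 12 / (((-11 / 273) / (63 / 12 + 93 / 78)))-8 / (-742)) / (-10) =511890697/2652650 = 192.97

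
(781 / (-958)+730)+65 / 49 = 34291661/46942 = 730.51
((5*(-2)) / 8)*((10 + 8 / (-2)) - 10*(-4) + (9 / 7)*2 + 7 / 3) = -5345/84 = -63.63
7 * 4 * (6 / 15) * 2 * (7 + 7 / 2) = 1176/5 = 235.20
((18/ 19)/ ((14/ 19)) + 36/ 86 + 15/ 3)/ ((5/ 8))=16144/1505 = 10.73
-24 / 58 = -12/29 = -0.41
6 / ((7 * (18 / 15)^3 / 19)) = 2375/252 = 9.42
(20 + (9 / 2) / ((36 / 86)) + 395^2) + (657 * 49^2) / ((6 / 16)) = 17450431/4 = 4362607.75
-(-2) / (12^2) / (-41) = -1/2952 = 0.00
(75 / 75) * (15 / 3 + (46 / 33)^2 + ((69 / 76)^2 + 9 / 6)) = 58292161/6290064 = 9.27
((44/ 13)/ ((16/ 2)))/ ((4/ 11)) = 121/104 = 1.16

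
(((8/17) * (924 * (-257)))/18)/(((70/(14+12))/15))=-588016/17 = -34589.18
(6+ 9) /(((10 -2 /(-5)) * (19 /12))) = 225/247 = 0.91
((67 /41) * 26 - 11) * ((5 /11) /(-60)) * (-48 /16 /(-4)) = -1291/7216 = -0.18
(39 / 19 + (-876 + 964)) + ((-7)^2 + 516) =12446/19 = 655.05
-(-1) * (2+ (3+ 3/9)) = 16/3 = 5.33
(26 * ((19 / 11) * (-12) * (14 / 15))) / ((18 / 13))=-363.26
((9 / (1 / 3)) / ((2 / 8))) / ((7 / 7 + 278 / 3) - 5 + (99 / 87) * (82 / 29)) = 68121/57956 = 1.18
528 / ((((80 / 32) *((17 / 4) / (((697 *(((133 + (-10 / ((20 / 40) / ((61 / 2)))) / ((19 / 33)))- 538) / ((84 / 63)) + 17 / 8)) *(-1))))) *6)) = 601190216/95 = 6328318.06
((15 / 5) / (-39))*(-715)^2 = -39325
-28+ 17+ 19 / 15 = -146/15 = -9.73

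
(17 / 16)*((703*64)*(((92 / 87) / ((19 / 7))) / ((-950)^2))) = 405076/19629375 = 0.02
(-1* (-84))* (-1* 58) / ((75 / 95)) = -30856/5 = -6171.20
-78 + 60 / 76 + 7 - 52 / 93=-125050/1767 = -70.77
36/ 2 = 18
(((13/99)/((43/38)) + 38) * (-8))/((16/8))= -649040/4257 = -152.46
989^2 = 978121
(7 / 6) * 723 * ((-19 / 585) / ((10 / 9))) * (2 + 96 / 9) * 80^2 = -77952896/39 = -1998792.21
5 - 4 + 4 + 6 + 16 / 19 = 225/19 = 11.84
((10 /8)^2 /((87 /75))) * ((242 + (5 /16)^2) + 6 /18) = 116366875/356352 = 326.55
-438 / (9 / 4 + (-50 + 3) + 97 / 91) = 159432/15901 = 10.03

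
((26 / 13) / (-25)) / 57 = -2/1425 = 0.00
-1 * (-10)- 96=-86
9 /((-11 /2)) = -18/11 = -1.64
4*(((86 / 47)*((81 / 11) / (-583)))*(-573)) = 52.97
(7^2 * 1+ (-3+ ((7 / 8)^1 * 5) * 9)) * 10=3415/4 = 853.75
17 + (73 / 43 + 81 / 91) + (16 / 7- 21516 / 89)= -76574509/348257 = -219.88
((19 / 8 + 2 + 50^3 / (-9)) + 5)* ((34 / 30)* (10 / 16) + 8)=-208858925/1728 = -120867.43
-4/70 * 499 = -998/35 = -28.51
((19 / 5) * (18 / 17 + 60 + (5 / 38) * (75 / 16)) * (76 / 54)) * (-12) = -1345789/340 = -3958.20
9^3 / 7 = 729/7 = 104.14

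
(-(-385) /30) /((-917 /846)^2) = 1312146/120127 = 10.92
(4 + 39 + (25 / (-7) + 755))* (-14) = -11122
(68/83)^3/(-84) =-78608/12007527 = -0.01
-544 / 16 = -34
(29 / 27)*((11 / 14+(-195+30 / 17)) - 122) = -2170331/6426 = -337.74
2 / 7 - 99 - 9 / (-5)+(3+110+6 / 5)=121/7 = 17.29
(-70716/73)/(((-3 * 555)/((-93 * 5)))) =-730732/2701 = -270.54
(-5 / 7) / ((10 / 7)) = -0.50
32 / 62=16/31 = 0.52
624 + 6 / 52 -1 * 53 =14849/26 = 571.12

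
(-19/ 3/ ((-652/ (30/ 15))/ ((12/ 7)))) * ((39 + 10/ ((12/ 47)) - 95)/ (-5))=1919/17115 = 0.11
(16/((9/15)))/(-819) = -80/2457 = -0.03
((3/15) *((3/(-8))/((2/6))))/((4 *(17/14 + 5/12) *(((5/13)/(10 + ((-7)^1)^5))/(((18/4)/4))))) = 371432061/219200 = 1694.49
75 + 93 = 168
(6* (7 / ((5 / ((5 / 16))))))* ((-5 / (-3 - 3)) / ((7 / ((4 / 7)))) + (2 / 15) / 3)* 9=93/35 = 2.66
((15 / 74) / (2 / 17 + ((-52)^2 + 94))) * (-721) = -61285/1173344 = -0.05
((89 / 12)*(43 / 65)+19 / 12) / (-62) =-0.10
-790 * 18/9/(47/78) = -123240/47 = -2622.13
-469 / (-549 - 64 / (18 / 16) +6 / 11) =46431/59929 = 0.77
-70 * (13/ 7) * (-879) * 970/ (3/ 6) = 221683800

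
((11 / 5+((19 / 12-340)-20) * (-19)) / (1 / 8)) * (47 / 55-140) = -189575014/25 = -7583000.56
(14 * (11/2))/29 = 77/29 = 2.66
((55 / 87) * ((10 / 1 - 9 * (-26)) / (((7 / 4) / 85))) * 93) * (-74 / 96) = -327095725/609 = -537103.00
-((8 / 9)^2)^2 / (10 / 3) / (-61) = 2048/667035 = 0.00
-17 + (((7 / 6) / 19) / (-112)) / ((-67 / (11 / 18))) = -37395637/2199744 = -17.00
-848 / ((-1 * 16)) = 53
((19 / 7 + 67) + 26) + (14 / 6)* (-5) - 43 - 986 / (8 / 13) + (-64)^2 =212923/84 = 2534.80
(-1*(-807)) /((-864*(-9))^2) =269/20155392 = 0.00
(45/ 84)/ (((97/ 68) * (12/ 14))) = 85/194 = 0.44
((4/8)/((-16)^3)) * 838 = -419/4096 = -0.10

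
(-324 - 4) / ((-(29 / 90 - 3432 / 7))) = -0.67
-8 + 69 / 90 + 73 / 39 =-697/130 = -5.36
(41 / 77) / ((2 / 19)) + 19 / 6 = 8.23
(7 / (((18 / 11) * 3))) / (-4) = -77/216 = -0.36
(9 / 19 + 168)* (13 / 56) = 41613/1064 = 39.11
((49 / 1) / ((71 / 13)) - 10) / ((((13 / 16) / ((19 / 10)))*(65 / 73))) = -2.70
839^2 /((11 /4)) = 2815684/11 = 255971.27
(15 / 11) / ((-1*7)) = -0.19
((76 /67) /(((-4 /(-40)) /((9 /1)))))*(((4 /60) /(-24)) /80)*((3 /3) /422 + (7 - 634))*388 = 487644899/565480 = 862.36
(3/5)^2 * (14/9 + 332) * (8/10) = 12008/125 = 96.06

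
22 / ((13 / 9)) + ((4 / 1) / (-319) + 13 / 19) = 1253001/78793 = 15.90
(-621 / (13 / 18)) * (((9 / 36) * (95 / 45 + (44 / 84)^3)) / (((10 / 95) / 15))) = -615966795/8918 = -69070.06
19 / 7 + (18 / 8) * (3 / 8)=797/224 = 3.56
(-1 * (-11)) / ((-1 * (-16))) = 11/16 = 0.69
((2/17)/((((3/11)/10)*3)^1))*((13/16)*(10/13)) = 275/306 = 0.90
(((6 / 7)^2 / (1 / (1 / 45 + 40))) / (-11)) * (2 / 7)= -14408/18865 = -0.76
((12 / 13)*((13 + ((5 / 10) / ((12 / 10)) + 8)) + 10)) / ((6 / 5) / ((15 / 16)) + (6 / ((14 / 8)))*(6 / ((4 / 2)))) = 5075/2024 = 2.51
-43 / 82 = -0.52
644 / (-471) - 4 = -2528/471 = -5.37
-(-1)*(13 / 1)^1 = 13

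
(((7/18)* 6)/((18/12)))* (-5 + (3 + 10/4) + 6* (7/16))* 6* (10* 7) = 2041.67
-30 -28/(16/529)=-3823/4 = -955.75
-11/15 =-0.73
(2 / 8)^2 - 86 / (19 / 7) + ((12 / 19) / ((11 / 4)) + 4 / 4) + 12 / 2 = -4293/176 = -24.39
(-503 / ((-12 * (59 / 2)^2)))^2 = 253009/109056249 = 0.00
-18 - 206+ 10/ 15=-670/3 = -223.33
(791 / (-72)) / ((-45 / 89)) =70399/3240 = 21.73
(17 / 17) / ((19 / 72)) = 72/19 = 3.79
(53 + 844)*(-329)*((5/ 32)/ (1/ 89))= -4103915.16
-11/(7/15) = -165/7 = -23.57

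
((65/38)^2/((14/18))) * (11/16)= 418275/161728 = 2.59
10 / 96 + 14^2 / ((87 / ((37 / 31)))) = 120527/43152 = 2.79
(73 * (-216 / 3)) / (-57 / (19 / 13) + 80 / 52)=68328/487 = 140.30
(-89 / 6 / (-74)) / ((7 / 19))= 1691/3108 = 0.54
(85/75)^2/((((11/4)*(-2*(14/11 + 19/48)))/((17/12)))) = -39304/198225 = -0.20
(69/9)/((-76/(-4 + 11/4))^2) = 575/277248 = 0.00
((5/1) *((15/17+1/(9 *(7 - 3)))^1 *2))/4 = 2.28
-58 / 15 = -3.87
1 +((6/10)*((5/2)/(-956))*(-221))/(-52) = 0.99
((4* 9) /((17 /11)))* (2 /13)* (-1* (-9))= 7128/221 = 32.25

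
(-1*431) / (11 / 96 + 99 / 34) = -703392/4939 = -142.42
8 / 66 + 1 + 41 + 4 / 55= 6962/165 = 42.19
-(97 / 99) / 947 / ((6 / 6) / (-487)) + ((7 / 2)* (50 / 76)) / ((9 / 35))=22464763/2375076 = 9.46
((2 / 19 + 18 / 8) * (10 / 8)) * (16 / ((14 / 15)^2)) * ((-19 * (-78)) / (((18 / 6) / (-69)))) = -180633375/98 = -1843197.70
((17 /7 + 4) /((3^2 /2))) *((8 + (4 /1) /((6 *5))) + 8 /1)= 484/21 = 23.05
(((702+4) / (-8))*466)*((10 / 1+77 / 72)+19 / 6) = -84305225/144 = -585452.95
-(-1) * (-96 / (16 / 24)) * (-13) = 1872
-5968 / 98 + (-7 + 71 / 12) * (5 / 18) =-647729/10584 = -61.20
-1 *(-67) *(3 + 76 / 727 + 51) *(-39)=-102779742/727 = -141375.16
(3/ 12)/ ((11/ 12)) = 3/11 = 0.27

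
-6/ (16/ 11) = -33/8 = -4.12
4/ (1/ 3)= 12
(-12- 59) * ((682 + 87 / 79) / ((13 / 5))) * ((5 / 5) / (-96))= 19157575/98592 = 194.31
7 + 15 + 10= 32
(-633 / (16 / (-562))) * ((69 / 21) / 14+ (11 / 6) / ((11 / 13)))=20929723/392 = 53392.15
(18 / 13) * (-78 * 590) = -63720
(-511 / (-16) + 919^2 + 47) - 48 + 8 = 13513599/16 = 844599.94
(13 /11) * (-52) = -676/11 = -61.45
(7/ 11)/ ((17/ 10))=0.37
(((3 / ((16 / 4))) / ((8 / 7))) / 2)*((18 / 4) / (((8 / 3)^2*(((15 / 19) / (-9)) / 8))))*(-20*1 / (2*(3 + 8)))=96957/5632 = 17.22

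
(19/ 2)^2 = 361/4 = 90.25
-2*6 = -12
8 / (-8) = -1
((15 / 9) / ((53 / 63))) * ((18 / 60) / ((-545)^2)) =63/31484650 = 0.00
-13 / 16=-0.81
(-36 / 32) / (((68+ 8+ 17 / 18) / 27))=-0.39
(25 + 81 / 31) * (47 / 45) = 40232/1395 = 28.84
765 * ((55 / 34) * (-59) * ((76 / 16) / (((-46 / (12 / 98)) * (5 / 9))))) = 14982165/9016 = 1661.73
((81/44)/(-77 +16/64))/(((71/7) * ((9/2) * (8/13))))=-819/959068 = 0.00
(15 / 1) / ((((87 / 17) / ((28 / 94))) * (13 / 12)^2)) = 171360/230347 = 0.74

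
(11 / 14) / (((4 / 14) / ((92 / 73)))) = 253/73 = 3.47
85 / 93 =0.91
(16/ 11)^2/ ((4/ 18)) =1152/121 = 9.52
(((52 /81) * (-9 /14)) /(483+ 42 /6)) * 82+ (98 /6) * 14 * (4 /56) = 251039/15435 = 16.26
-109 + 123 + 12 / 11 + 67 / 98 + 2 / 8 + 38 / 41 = 1498437/88396 = 16.95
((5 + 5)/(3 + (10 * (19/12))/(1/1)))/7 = 60/791 = 0.08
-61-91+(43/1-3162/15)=-1599/5 = -319.80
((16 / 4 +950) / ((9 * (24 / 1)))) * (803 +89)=11819/3 = 3939.67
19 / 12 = 1.58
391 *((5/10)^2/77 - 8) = -963033/308 = -3126.73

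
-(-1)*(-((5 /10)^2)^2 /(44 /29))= -29/704 = -0.04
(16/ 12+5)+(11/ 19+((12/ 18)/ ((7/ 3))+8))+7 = 8857/399 = 22.20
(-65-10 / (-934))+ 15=-23345/467 = -49.99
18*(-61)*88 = -96624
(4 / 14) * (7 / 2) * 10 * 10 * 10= 1000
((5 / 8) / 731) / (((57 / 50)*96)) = 125/16000128 = 0.00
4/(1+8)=4/9 = 0.44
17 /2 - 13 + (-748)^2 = 1118999/2 = 559499.50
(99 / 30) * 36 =594/5 = 118.80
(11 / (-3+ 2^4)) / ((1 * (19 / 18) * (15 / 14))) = 0.75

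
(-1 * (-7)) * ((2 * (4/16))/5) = 0.70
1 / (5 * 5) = 0.04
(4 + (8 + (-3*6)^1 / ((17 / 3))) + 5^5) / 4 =53275/68 = 783.46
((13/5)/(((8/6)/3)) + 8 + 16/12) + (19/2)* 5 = 62.68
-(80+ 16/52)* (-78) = 6264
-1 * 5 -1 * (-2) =-3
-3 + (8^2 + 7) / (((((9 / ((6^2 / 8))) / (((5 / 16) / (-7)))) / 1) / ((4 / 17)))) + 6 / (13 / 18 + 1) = 3275/29512 = 0.11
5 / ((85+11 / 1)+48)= 5/144 = 0.03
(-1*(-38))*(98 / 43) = 3724/43 = 86.60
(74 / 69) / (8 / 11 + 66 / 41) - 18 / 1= -637847/36363 = -17.54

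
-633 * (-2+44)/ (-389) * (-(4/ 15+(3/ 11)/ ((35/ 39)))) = -834294/21395 = -38.99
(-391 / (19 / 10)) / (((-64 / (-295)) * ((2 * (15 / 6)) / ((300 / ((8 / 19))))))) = -8650875/64 = -135169.92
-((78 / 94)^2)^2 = -2313441/4879681 = -0.47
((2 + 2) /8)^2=1/4 = 0.25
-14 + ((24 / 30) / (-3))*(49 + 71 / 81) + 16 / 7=-42550/1701 = -25.01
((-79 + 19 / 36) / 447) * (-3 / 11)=2825/59004 = 0.05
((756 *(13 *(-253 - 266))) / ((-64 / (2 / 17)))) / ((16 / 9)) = 11476647/2176 = 5274.19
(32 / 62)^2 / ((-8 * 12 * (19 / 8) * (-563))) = 64/30839451 = 0.00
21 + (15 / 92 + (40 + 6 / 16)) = 11323/184 = 61.54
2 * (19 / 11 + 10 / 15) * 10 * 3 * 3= 4740/11 = 430.91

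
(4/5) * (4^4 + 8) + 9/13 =13773/65 = 211.89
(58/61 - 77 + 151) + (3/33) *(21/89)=4477269/59719 = 74.97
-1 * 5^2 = -25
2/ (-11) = -2/11 = -0.18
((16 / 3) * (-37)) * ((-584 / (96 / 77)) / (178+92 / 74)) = 515.69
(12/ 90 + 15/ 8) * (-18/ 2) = -723/40 = -18.08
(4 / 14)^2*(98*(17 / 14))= 9.71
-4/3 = -1.33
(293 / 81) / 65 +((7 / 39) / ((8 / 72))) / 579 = 4568/78165 = 0.06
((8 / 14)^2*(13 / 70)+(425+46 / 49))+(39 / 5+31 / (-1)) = 690801/1715 = 402.80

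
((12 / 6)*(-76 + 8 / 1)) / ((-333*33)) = 136/10989 = 0.01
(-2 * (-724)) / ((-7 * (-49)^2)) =-1448/16807 = -0.09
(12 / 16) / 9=1/12 = 0.08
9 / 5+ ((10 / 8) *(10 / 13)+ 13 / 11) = 5639/1430 = 3.94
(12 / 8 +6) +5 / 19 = 295/38 = 7.76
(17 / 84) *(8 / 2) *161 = 391/3 = 130.33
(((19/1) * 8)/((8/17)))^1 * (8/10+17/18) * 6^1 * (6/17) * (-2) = -11932/5 = -2386.40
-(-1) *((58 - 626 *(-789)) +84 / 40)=4939741/10 = 493974.10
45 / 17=2.65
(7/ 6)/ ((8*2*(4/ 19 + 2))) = 19/576 = 0.03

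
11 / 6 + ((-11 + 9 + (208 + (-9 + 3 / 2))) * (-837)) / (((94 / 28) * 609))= -649585/8178 = -79.43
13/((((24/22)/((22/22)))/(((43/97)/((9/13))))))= 79937/10476 = 7.63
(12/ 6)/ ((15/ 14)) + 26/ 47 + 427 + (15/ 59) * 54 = 18432769/41595 = 443.15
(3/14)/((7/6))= 9/49 = 0.18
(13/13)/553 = 1/553 = 0.00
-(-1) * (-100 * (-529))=52900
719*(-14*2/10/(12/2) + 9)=92032/15 = 6135.47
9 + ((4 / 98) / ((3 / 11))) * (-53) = 157/147 = 1.07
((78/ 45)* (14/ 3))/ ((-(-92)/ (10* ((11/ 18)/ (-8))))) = -1001/14904 = -0.07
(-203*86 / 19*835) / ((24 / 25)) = -182217875/228 = -799201.21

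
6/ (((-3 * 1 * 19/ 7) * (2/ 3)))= -21/19 = -1.11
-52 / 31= -1.68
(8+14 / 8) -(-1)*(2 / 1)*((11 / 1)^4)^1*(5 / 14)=293093/28 = 10467.61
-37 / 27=-1.37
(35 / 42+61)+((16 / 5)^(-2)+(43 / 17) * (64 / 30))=1465037/21760 = 67.33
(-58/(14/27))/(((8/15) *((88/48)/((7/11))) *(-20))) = 7047/1936 = 3.64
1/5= 0.20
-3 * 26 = -78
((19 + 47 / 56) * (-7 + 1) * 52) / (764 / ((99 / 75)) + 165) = -1429857/171815 = -8.32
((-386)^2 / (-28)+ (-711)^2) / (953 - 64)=3501398/6223 = 562.65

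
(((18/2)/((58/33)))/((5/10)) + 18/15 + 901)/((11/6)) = 793824/1595 = 497.70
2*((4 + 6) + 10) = 40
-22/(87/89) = -1958/87 = -22.51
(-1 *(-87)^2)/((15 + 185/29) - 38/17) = -1243839/3146 = -395.37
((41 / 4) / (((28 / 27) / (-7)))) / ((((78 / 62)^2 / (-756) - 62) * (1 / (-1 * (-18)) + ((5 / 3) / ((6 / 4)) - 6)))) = -67021101/290293306 = -0.23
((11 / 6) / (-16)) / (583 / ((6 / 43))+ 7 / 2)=-11/401440 = 0.00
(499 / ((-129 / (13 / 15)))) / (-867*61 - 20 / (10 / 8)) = 6487/102367305 = 0.00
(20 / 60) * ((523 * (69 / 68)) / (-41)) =-4.31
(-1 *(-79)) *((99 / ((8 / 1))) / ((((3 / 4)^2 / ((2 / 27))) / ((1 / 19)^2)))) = 0.36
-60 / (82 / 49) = -1470/41 = -35.85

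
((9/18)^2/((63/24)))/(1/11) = 22/21 = 1.05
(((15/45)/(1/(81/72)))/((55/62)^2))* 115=66309/1210 = 54.80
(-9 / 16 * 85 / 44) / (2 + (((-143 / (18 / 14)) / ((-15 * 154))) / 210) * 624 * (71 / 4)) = -3614625/15100096 = -0.24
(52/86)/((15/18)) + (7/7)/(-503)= 78253/108145 = 0.72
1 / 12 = 0.08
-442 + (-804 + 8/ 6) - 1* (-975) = -809/3 = -269.67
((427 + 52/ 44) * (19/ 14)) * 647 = 28950015/77 = 375974.22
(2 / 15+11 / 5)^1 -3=-2/3 = -0.67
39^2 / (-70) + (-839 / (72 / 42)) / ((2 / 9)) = -622749/280 = -2224.10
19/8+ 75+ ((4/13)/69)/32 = 77.38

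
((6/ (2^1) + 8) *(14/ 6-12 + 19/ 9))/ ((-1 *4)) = 187/9 = 20.78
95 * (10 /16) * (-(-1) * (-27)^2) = 346275/8 = 43284.38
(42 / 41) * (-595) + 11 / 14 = -349409/574 = -608.73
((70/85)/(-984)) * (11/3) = -77/25092 = 0.00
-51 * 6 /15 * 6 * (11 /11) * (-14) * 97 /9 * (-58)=-5355952/5 = -1071190.40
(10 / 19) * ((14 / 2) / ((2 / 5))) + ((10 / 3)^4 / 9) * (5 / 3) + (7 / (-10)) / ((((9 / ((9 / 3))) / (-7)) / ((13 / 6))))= 29595529/831060 = 35.61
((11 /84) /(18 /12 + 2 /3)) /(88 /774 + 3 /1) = 4257/219310 = 0.02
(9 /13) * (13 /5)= 9/5 = 1.80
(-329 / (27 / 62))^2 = 416078404/729 = 570752.27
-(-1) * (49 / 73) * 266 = 13034/73 = 178.55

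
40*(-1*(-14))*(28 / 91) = 2240/13 = 172.31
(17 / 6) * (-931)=-15827/6 = -2637.83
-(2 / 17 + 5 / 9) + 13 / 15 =148/765 = 0.19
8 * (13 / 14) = 52/7 = 7.43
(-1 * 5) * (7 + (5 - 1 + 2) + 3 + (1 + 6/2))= -100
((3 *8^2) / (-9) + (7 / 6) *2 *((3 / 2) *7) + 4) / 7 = 43/42 = 1.02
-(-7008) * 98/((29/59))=40520256/29 = 1397250.21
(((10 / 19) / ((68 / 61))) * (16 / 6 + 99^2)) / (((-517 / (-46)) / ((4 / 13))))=825272660/6512649 = 126.72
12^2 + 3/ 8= 1155/8 = 144.38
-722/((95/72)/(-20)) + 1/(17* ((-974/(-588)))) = 90605670/8279 = 10944.04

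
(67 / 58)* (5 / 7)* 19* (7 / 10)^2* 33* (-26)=-3822819/580 = -6591.07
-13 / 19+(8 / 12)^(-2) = 1.57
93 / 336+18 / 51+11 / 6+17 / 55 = 870899/314160 = 2.77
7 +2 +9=18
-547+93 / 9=-1610/3 = -536.67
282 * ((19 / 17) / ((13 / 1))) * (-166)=-889428/221 = -4024.56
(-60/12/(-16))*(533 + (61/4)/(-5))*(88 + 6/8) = 14697.83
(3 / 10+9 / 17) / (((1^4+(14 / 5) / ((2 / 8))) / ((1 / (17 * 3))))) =47/35258 = 0.00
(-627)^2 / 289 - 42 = 380991/289 = 1318.31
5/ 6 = 0.83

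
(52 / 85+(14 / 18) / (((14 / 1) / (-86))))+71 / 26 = -28547/19890 = -1.44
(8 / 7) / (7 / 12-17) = -96/1379 = -0.07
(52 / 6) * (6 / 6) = 26/3 = 8.67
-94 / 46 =-47/23 = -2.04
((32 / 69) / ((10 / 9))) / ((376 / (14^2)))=1176/5405 = 0.22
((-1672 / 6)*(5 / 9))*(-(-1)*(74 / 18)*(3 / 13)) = -154660/1053 = -146.88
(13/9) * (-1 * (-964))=12532/9 = 1392.44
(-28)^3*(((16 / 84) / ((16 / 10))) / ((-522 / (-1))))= -3920/783 = -5.01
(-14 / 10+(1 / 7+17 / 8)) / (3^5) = 1/280 = 0.00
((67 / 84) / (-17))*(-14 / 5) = 67/510 = 0.13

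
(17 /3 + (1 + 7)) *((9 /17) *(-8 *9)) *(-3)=26568/17 = 1562.82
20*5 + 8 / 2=104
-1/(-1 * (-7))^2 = -1/49 = -0.02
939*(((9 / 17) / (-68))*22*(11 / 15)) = -340857/2890 = -117.94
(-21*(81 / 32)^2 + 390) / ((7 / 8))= 261579/896 = 291.94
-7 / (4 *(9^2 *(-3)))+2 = 1951/972 = 2.01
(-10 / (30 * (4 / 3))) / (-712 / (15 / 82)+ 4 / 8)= 15/233506 = 0.00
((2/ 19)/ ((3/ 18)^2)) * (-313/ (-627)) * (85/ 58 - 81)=-17326428/115159 = -150.46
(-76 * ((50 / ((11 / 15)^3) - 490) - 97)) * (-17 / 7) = -791410724/9317 = -84942.66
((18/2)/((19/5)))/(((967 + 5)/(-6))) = -5/342 = -0.01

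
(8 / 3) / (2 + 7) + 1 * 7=197/27 = 7.30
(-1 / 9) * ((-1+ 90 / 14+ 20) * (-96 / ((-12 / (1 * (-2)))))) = 2848/63 = 45.21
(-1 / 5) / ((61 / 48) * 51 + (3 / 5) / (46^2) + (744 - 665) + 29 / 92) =-8464/6099497 = 0.00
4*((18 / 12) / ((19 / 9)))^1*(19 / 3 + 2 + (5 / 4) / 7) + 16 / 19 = 6659/266 = 25.03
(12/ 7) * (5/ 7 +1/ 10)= 342/245 = 1.40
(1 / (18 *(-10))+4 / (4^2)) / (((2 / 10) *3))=11/27 = 0.41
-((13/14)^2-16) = 2967/196 = 15.14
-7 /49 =-1/7 = -0.14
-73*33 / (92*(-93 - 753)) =803/25944 = 0.03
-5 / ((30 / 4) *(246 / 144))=-16/41 = -0.39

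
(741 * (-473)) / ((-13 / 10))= 269610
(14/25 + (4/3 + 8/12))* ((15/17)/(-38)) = -96/1615 = -0.06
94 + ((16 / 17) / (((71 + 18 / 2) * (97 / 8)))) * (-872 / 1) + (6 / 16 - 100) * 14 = -42926639/32980 = -1301.60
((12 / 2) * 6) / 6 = 6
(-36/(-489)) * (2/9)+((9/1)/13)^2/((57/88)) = 1187552/1570179 = 0.76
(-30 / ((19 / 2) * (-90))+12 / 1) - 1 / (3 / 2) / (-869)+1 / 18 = 3593543/297198 = 12.09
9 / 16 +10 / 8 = 29/16 = 1.81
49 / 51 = 0.96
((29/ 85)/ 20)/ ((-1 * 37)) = -29/62900 = 0.00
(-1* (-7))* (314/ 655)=2198/655 = 3.36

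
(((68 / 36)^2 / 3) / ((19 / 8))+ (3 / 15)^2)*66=1373174/38475 = 35.69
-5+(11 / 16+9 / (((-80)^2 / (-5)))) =-5529/1280 = -4.32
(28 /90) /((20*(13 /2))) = 7/2925 = 0.00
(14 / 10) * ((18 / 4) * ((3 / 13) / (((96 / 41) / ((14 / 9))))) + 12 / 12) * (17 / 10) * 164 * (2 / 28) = 489991/10400 = 47.11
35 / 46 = 0.76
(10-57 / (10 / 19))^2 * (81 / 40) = 78269409/4000 = 19567.35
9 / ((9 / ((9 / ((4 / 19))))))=171/4 = 42.75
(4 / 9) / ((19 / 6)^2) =16/361 = 0.04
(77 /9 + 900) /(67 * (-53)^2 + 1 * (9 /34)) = 278018/57590199 = 0.00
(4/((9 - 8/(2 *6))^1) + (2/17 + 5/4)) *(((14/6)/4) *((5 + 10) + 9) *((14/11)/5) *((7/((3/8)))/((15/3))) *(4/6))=1915312/116875 = 16.39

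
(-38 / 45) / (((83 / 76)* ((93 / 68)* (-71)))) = 196384/24662205 = 0.01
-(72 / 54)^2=-16/9 = -1.78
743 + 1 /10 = 7431/10 = 743.10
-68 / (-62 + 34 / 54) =1836/1657 = 1.11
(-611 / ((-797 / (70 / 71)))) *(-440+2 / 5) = -18801692/56587 = -332.26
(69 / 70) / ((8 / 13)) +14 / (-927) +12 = 7053119/519120 = 13.59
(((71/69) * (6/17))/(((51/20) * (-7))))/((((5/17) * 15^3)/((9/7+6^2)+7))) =-35216/38796975 = 0.00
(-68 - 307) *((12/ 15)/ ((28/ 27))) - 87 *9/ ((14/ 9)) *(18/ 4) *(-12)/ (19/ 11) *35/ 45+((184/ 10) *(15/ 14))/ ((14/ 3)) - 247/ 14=22226363/1862 = 11936.82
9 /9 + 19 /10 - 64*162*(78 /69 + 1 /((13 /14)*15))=-37260833/2990 = -12461.82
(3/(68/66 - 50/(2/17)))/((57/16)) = -528/265829 = 0.00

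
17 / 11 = 1.55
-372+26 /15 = -370.27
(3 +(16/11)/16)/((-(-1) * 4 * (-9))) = -17/198 = -0.09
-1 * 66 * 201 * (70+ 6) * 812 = -818671392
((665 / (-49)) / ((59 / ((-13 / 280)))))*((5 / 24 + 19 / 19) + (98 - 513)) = -2452957/555072 = -4.42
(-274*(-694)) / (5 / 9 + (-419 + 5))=-1711404/3721 = -459.93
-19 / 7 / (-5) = 19/35 = 0.54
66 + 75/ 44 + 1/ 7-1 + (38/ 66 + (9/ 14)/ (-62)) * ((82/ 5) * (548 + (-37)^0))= 49242693/9548 = 5157.38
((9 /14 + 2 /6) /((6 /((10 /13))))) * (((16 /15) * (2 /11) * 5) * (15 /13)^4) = 6150000/28589561 = 0.22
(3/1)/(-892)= -3/892 = 0.00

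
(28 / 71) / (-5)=-28/355 = -0.08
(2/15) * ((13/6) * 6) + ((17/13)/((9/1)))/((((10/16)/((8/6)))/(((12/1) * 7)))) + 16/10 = 29.37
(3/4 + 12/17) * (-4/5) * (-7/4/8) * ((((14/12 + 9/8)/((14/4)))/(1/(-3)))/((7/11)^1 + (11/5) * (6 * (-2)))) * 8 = 59895/385424 = 0.16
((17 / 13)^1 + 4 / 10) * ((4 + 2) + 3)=999/65 = 15.37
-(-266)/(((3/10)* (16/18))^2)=29925/8 = 3740.62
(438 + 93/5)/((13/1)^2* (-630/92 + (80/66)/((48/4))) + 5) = -10396782/25848775 = -0.40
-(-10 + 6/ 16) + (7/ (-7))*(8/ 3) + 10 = 407/24 = 16.96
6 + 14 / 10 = 37/5 = 7.40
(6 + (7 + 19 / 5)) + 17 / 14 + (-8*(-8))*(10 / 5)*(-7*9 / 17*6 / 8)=-401923/1190 = -337.75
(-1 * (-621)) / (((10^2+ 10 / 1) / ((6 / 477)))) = 207/2915 = 0.07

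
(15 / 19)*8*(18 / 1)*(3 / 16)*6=2430/19 = 127.89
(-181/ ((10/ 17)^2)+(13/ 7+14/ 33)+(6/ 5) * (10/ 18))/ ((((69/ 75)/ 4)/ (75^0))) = -4005093/1771 = -2261.49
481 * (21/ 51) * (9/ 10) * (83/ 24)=838383/1360 = 616.46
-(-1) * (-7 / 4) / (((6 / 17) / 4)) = -119/6 = -19.83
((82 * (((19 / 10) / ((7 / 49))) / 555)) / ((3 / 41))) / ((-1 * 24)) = -223573/199800 = -1.12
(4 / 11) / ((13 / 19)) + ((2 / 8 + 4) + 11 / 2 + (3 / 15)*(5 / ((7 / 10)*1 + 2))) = 164507/15444 = 10.65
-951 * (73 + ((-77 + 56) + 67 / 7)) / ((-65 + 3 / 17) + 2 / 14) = 6967977/7697 = 905.28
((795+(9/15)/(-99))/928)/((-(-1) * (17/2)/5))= 65587/130152 = 0.50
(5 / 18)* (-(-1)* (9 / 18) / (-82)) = -5/2952 = 0.00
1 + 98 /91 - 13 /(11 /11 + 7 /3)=-237/130 = -1.82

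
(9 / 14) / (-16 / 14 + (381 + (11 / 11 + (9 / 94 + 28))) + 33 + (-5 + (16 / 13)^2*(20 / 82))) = 976989/664625305 = 0.00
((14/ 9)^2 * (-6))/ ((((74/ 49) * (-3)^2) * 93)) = -9604/836163 = -0.01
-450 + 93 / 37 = -16557/37 = -447.49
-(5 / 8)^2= -25/64 = -0.39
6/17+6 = 108/17 = 6.35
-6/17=-0.35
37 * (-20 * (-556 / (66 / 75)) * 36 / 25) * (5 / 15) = 2468640/11 = 224421.82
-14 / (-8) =7/4 = 1.75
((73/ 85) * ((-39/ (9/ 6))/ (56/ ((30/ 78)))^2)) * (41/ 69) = -14965/23910432 = 0.00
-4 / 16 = -1/4 = -0.25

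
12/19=0.63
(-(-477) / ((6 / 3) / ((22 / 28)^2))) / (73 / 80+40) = 192390/53459 = 3.60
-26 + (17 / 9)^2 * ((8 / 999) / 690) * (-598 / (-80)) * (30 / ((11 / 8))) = -115684114/4450545 = -25.99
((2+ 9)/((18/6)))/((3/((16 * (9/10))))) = 88/5 = 17.60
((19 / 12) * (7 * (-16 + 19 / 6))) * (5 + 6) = -112651/72 = -1564.60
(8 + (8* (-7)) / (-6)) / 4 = 4.33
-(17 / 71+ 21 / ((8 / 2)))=-1559/284 = -5.49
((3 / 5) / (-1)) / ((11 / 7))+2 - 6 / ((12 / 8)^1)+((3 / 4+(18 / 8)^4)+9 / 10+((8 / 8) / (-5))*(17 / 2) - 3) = 56875/2816 = 20.20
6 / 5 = 1.20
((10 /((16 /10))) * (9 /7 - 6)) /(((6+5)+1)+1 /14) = -825/338 = -2.44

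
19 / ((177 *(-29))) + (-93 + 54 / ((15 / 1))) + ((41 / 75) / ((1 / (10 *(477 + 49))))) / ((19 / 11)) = 256063666/162545 = 1575.34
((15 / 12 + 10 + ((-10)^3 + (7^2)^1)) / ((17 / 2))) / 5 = -3759/170 = -22.11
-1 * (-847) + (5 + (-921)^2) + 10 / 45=7641839/9 = 849093.22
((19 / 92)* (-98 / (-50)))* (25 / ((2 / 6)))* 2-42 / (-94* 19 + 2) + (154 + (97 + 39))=7195801/20516 = 350.74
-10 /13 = -0.77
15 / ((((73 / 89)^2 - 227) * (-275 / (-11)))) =-23763/8963690 = 0.00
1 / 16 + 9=145/16 = 9.06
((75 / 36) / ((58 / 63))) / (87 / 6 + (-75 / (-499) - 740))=-261975/83972284 = 0.00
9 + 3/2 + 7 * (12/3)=77/2 = 38.50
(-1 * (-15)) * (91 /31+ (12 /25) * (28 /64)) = 29253/620 = 47.18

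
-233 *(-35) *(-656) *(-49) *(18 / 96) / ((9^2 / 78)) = 425968270/9 = 47329807.78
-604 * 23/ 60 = -3473/15 = -231.53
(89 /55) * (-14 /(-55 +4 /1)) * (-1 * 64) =-79744/2805 = -28.43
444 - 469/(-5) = 2689/5 = 537.80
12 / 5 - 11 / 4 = -7/20 = -0.35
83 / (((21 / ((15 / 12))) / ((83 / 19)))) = 34445/1596 = 21.58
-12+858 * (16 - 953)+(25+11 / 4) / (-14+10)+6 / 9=-38590285/48 = -803964.27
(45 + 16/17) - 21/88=68371/1496 = 45.70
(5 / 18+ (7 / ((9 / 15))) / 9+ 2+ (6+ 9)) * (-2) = -1003/27 = -37.15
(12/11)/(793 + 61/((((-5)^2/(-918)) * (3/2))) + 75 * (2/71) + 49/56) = -56800/36305687 = 0.00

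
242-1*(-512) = 754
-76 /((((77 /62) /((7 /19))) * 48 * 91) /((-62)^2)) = -59582/3003 = -19.84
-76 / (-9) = 76/9 = 8.44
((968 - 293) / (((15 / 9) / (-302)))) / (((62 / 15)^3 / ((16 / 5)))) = -165118500/29791 = -5542.56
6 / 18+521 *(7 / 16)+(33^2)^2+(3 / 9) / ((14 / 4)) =132848729/112 = 1186149.37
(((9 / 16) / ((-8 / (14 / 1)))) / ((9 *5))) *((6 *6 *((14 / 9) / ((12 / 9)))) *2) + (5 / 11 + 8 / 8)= -337/880 = -0.38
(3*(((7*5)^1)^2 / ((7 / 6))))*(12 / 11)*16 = 604800/11 = 54981.82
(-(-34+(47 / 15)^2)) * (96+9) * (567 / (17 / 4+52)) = 3199308/125 = 25594.46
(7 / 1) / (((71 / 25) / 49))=8575/71 = 120.77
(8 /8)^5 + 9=10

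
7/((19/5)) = 35/19 = 1.84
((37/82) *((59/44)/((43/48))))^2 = 171557604/376088449 = 0.46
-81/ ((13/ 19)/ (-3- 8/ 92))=109269/299 = 365.45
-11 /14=-0.79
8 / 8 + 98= 99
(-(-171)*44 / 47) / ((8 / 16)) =15048/47 = 320.17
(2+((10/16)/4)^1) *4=69/8 = 8.62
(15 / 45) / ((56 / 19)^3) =6859/526848 = 0.01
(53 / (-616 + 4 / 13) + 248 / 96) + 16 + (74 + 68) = 321155/2001 = 160.50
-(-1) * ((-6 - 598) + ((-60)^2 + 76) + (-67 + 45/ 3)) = 3020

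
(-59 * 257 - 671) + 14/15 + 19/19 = -237481/15 = -15832.07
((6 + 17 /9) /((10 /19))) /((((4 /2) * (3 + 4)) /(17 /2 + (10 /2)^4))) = 244169/360 = 678.25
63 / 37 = 1.70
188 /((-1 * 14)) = -94/7 = -13.43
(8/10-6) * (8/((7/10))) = -416/7 = -59.43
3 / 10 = 0.30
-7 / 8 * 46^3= -85169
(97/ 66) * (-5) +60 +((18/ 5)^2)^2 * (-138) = -953949533/41250 = -23126.05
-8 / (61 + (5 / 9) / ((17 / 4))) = -1224/9353 = -0.13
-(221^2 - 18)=-48823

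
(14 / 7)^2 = 4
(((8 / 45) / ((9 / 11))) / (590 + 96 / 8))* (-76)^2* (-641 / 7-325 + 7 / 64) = -148177865/170667 = -868.23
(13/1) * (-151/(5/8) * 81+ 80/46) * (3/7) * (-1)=12537408/115 = 109020.94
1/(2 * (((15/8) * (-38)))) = -2/285 = -0.01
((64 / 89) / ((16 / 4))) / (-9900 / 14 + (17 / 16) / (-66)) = -118272/465231391 = 0.00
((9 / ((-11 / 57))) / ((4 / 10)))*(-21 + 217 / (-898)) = 2476.58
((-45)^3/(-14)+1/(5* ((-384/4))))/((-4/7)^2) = 153089951/7680 = 19933.59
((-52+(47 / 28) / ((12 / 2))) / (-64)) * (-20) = -43445/2688 = -16.16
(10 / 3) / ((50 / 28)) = 28/15 = 1.87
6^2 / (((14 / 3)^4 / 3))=2187/9604 = 0.23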